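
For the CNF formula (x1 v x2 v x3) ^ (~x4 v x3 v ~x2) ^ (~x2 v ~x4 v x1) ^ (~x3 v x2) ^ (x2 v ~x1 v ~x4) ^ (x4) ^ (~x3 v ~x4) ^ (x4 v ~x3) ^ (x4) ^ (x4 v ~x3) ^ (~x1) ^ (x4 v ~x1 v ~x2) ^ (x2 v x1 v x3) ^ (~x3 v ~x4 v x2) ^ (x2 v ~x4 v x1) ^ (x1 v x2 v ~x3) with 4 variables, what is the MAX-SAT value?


Enumerate all 16 truth assignments.
For each, count how many of the 16 clauses are satisfied.
The formula is not fully satisfiable, so the maximum is below 16.
Maximum simultaneously satisfiable clauses = 14.

14


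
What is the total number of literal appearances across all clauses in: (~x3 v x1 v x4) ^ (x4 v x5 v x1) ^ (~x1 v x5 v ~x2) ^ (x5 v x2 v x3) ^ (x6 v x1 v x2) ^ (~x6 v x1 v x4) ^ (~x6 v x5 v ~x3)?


Clause lengths: 3, 3, 3, 3, 3, 3, 3.
Sum = 3 + 3 + 3 + 3 + 3 + 3 + 3 = 21.

21


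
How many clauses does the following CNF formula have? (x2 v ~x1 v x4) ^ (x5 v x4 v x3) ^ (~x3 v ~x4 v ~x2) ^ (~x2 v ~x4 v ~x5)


Each group enclosed in parentheses joined by ^ is one clause.
Counting the conjuncts: 4 clauses.

4


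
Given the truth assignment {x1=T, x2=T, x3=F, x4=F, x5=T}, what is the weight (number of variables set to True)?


The weight is the number of variables assigned True.
True variables: x1, x2, x5.
Weight = 3.

3


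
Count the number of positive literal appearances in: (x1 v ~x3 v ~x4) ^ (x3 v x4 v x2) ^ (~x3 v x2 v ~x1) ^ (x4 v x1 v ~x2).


Scan each clause for unnegated literals.
Clause 1: 1 positive; Clause 2: 3 positive; Clause 3: 1 positive; Clause 4: 2 positive.
Total positive literal occurrences = 7.

7


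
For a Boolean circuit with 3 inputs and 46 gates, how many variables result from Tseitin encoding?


The Tseitin transformation introduces one auxiliary variable per gate.
Total variables = inputs + gates = 3 + 46 = 49.

49


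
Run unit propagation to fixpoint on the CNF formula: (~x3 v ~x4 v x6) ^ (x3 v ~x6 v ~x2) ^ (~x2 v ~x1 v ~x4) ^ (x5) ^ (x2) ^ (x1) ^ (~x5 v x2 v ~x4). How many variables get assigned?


Unit propagation repeatedly assigns the literal in any unit clause, then simplifies.
Assignments in order: x5 = T, x2 = T, x1 = T, x4 = F.
No further unit clauses remain.
Total variables assigned = 4.

4


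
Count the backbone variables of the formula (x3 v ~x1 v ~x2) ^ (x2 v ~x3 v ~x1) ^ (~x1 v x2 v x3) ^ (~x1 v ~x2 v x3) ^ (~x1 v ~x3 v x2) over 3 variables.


Find all satisfying assignments: 5 model(s).
Check which variables have the same value in every model.
No variable is fixed across all models.
Backbone size = 0.

0


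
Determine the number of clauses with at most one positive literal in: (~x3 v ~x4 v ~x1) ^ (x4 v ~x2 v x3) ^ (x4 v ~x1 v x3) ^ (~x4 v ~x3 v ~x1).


A Horn clause has at most one positive literal.
Clause 1: 0 positive lit(s) -> Horn
Clause 2: 2 positive lit(s) -> not Horn
Clause 3: 2 positive lit(s) -> not Horn
Clause 4: 0 positive lit(s) -> Horn
Total Horn clauses = 2.

2


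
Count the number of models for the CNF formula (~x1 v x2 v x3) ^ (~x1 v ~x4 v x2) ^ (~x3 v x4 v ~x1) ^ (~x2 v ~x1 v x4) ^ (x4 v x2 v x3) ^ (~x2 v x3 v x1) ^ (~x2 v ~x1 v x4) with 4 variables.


Enumerate all 16 truth assignments over 4 variables.
Test each against every clause.
Satisfying assignments found: 7.

7


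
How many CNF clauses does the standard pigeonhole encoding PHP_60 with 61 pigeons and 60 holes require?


The PHP encoding has two parts:
1) At-least-one-hole clauses: 61 (one per pigeon, each with 60 literals).
2) At-most-one-pigeon-per-hole clauses: 60 holes * C(61,2) = 60 * 1830 = 109800.
Total clauses = 61 + 109800 = 109861.

109861


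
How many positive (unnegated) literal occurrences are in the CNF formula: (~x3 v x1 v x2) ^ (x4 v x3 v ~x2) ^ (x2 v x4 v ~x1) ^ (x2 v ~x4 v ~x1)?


Scan each clause for unnegated literals.
Clause 1: 2 positive; Clause 2: 2 positive; Clause 3: 2 positive; Clause 4: 1 positive.
Total positive literal occurrences = 7.

7


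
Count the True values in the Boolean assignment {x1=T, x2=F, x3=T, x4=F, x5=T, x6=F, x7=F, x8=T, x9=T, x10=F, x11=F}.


The weight is the number of variables assigned True.
True variables: x1, x3, x5, x8, x9.
Weight = 5.

5


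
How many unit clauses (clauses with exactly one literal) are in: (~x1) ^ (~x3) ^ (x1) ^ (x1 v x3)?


A unit clause contains exactly one literal.
Unit clauses found: (~x1), (~x3), (x1).
Count = 3.

3


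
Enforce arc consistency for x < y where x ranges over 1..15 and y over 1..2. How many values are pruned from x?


For the constraint x < y, x needs a supporting value in y's domain.
x can be at most 1 (one less than y's maximum).
Valid x values from domain: 1 out of 15.
Pruned = 15 - 1 = 14.

14


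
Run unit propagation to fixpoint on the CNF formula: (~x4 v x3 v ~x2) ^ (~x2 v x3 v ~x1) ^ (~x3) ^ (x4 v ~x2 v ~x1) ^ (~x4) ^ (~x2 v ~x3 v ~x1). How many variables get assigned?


Unit propagation repeatedly assigns the literal in any unit clause, then simplifies.
Assignments in order: x3 = F, x4 = F.
No further unit clauses remain.
Total variables assigned = 2.

2


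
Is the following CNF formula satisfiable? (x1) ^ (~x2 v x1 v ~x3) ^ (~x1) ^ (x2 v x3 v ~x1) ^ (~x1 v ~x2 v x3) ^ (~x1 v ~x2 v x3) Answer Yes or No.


Check all 8 possible truth assignments.
Number of satisfying assignments found: 0.
The formula is unsatisfiable.

No


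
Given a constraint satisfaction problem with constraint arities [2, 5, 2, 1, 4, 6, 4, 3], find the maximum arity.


The arities are: 2, 5, 2, 1, 4, 6, 4, 3.
Scan for the maximum value.
Maximum arity = 6.

6


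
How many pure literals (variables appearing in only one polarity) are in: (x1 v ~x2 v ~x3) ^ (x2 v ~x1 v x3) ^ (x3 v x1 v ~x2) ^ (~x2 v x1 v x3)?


A pure literal appears in only one polarity across all clauses.
No pure literals found.
Count = 0.

0


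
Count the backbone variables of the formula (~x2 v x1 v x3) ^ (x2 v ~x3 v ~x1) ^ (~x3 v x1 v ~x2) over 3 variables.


Find all satisfying assignments: 5 model(s).
Check which variables have the same value in every model.
No variable is fixed across all models.
Backbone size = 0.

0


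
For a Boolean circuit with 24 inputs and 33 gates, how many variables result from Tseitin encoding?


The Tseitin transformation introduces one auxiliary variable per gate.
Total variables = inputs + gates = 24 + 33 = 57.

57


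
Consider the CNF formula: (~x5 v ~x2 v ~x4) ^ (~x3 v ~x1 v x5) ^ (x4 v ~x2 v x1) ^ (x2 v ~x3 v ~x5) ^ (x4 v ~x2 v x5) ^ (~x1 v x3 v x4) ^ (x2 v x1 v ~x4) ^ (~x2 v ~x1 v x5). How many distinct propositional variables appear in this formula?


Identify each distinct variable in the formula.
Variables found: x1, x2, x3, x4, x5.
Total distinct variables = 5.

5


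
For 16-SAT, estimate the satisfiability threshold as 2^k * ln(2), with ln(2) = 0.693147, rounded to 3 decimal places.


Using the asymptotic formula: threshold ~ 2^k * ln(2).
2^16 = 65536.
65536 * 0.693147 = 45426.082.

45426.082


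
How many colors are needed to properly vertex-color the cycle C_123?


An odd cycle cannot be 2-colored: alternating two colors around the cycle returns to the start with a conflict.
Since 123 is odd, three colors are required (and three suffice).
Chromatic number = 3.

3


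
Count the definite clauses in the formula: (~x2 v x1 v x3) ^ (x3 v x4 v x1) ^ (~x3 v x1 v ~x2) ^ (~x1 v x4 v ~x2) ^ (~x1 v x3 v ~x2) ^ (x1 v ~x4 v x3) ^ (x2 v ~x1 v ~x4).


A definite clause has exactly one positive literal.
Clause 1: 2 positive -> not definite
Clause 2: 3 positive -> not definite
Clause 3: 1 positive -> definite
Clause 4: 1 positive -> definite
Clause 5: 1 positive -> definite
Clause 6: 2 positive -> not definite
Clause 7: 1 positive -> definite
Definite clause count = 4.

4


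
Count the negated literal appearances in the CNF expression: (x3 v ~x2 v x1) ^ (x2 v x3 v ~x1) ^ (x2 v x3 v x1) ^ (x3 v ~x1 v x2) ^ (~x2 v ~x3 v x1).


Scan each clause for negated literals.
Clause 1: 1 negative; Clause 2: 1 negative; Clause 3: 0 negative; Clause 4: 1 negative; Clause 5: 2 negative.
Total negative literal occurrences = 5.

5


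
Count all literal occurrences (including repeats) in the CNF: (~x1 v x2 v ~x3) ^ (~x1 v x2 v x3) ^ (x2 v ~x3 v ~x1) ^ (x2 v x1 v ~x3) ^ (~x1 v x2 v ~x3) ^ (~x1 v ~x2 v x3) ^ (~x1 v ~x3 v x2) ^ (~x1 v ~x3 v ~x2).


Clause lengths: 3, 3, 3, 3, 3, 3, 3, 3.
Sum = 3 + 3 + 3 + 3 + 3 + 3 + 3 + 3 = 24.

24


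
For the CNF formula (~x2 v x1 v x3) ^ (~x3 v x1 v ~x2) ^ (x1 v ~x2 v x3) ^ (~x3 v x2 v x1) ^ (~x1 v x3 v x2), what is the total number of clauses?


Each group enclosed in parentheses joined by ^ is one clause.
Counting the conjuncts: 5 clauses.

5


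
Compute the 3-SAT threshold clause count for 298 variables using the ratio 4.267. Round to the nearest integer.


The 3-SAT phase transition occurs at approximately 4.267 clauses per variable.
m = 4.267 * 298 = 1271.566.
Rounded to nearest integer: 1272.

1272


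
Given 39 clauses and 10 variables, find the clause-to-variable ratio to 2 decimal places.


Clause-to-variable ratio = clauses / variables.
39 / 10 = 3.9.

3.9


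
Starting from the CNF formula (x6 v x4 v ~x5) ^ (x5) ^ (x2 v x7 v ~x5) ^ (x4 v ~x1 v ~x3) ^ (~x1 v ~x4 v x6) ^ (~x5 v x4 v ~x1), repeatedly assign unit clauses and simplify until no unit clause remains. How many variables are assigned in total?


Unit propagation repeatedly assigns the literal in any unit clause, then simplifies.
Assignments in order: x5 = T.
No further unit clauses remain.
Total variables assigned = 1.

1


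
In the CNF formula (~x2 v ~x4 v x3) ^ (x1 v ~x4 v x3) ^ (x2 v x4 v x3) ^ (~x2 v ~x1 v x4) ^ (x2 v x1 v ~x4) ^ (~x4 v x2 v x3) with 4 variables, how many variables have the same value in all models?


Find all satisfying assignments: 7 model(s).
Check which variables have the same value in every model.
No variable is fixed across all models.
Backbone size = 0.

0


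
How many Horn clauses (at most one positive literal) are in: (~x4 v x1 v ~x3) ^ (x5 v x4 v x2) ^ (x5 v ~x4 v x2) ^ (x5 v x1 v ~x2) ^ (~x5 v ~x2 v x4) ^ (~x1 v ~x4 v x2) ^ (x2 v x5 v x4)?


A Horn clause has at most one positive literal.
Clause 1: 1 positive lit(s) -> Horn
Clause 2: 3 positive lit(s) -> not Horn
Clause 3: 2 positive lit(s) -> not Horn
Clause 4: 2 positive lit(s) -> not Horn
Clause 5: 1 positive lit(s) -> Horn
Clause 6: 1 positive lit(s) -> Horn
Clause 7: 3 positive lit(s) -> not Horn
Total Horn clauses = 3.

3


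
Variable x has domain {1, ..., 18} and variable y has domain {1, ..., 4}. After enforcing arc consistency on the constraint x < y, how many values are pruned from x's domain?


For the constraint x < y, x needs a supporting value in y's domain.
x can be at most 3 (one less than y's maximum).
Valid x values from domain: 3 out of 18.
Pruned = 18 - 3 = 15.

15


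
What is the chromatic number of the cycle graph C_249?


An odd cycle cannot be 2-colored: alternating two colors around the cycle returns to the start with a conflict.
Since 249 is odd, three colors are required (and three suffice).
Chromatic number = 3.

3


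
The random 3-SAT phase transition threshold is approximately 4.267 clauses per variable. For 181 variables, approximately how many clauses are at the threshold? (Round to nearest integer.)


The 3-SAT phase transition occurs at approximately 4.267 clauses per variable.
m = 4.267 * 181 = 772.327.
Rounded to nearest integer: 772.

772


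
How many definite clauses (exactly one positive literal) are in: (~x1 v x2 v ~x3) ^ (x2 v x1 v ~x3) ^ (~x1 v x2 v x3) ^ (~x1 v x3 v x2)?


A definite clause has exactly one positive literal.
Clause 1: 1 positive -> definite
Clause 2: 2 positive -> not definite
Clause 3: 2 positive -> not definite
Clause 4: 2 positive -> not definite
Definite clause count = 1.

1


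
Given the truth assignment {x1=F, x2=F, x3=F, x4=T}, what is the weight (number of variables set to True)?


The weight is the number of variables assigned True.
True variables: x4.
Weight = 1.

1


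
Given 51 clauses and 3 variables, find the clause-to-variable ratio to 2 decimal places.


Clause-to-variable ratio = clauses / variables.
51 / 3 = 17.0.

17.0


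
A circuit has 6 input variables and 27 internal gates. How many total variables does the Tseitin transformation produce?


The Tseitin transformation introduces one auxiliary variable per gate.
Total variables = inputs + gates = 6 + 27 = 33.

33


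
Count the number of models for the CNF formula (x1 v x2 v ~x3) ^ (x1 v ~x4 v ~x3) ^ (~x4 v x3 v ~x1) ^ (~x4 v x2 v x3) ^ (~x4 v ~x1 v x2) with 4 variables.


Enumerate all 16 truth assignments over 4 variables.
Test each against every clause.
Satisfying assignments found: 9.

9


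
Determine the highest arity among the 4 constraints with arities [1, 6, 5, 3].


The arities are: 1, 6, 5, 3.
Scan for the maximum value.
Maximum arity = 6.

6


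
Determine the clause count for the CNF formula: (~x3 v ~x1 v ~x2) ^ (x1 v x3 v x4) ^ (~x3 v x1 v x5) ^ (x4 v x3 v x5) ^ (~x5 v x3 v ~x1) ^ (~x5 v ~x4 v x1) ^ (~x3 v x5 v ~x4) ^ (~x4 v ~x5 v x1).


Each group enclosed in parentheses joined by ^ is one clause.
Counting the conjuncts: 8 clauses.

8


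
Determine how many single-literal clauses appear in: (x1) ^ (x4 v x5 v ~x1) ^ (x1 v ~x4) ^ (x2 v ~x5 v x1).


A unit clause contains exactly one literal.
Unit clauses found: (x1).
Count = 1.

1


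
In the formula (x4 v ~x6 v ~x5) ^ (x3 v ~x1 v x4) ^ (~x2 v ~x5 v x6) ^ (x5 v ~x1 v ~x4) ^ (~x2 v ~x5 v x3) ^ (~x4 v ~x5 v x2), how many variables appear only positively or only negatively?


A pure literal appears in only one polarity across all clauses.
Pure literals: x1 (negative only), x3 (positive only).
Count = 2.

2


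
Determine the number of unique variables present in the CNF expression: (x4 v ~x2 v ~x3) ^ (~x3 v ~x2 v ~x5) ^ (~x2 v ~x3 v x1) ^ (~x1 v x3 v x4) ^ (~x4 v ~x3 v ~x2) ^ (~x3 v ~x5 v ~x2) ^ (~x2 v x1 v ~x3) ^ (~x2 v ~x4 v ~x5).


Identify each distinct variable in the formula.
Variables found: x1, x2, x3, x4, x5.
Total distinct variables = 5.

5


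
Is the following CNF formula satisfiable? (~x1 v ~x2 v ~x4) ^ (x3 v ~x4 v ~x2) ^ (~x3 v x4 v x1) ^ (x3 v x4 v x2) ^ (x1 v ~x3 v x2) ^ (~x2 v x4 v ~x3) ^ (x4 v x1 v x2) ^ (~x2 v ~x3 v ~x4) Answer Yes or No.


Check all 16 possible truth assignments.
Number of satisfying assignments found: 6.
The formula is satisfiable.

Yes


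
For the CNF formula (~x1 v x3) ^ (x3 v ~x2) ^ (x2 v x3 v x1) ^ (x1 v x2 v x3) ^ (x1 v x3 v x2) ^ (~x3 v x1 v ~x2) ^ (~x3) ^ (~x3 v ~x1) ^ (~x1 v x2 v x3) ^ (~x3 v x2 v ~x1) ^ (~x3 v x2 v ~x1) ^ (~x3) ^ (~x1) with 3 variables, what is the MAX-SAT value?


Enumerate all 8 truth assignments.
For each, count how many of the 13 clauses are satisfied.
The formula is not fully satisfiable, so the maximum is below 13.
Maximum simultaneously satisfiable clauses = 12.

12


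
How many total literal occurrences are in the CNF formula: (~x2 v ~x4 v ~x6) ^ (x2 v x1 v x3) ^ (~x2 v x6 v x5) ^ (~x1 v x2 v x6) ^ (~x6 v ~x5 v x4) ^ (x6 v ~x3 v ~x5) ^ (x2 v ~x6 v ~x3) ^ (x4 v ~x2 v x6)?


Clause lengths: 3, 3, 3, 3, 3, 3, 3, 3.
Sum = 3 + 3 + 3 + 3 + 3 + 3 + 3 + 3 = 24.

24


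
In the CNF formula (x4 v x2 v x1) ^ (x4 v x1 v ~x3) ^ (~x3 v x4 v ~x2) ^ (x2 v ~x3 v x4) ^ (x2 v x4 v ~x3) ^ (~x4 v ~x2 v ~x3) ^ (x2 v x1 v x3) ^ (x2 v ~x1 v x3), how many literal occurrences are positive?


Scan each clause for unnegated literals.
Clause 1: 3 positive; Clause 2: 2 positive; Clause 3: 1 positive; Clause 4: 2 positive; Clause 5: 2 positive; Clause 6: 0 positive; Clause 7: 3 positive; Clause 8: 2 positive.
Total positive literal occurrences = 15.

15


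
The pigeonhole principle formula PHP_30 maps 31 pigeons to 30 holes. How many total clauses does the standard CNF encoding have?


The PHP encoding has two parts:
1) At-least-one-hole clauses: 31 (one per pigeon, each with 30 literals).
2) At-most-one-pigeon-per-hole clauses: 30 holes * C(31,2) = 30 * 465 = 13950.
Total clauses = 31 + 13950 = 13981.

13981


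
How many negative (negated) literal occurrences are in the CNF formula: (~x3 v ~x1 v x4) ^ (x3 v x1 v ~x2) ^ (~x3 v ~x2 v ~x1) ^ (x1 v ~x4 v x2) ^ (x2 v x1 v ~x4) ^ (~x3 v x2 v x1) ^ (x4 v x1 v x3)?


Scan each clause for negated literals.
Clause 1: 2 negative; Clause 2: 1 negative; Clause 3: 3 negative; Clause 4: 1 negative; Clause 5: 1 negative; Clause 6: 1 negative; Clause 7: 0 negative.
Total negative literal occurrences = 9.

9


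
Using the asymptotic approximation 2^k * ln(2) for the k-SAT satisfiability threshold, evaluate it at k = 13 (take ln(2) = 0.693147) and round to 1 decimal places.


Using the asymptotic formula: threshold ~ 2^k * ln(2).
2^13 = 8192.
8192 * 0.693147 = 5678.3.

5678.3


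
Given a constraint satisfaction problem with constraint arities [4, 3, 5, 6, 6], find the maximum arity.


The arities are: 4, 3, 5, 6, 6.
Scan for the maximum value.
Maximum arity = 6.

6


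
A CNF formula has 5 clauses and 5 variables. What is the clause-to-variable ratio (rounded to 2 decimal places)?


Clause-to-variable ratio = clauses / variables.
5 / 5 = 1.0.

1.0


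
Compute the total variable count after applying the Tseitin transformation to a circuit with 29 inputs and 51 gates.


The Tseitin transformation introduces one auxiliary variable per gate.
Total variables = inputs + gates = 29 + 51 = 80.

80


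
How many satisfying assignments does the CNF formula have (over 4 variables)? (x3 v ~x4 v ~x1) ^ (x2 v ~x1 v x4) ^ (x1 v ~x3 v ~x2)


Enumerate all 16 truth assignments over 4 variables.
Test each against every clause.
Satisfying assignments found: 10.

10


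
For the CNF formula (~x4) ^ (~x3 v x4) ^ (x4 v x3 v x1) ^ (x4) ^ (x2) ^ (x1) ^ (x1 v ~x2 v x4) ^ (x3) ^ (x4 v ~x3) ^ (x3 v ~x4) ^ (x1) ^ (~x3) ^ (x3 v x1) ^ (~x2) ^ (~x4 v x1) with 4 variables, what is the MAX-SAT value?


Enumerate all 16 truth assignments.
For each, count how many of the 15 clauses are satisfied.
The formula is not fully satisfiable, so the maximum is below 15.
Maximum simultaneously satisfiable clauses = 12.

12


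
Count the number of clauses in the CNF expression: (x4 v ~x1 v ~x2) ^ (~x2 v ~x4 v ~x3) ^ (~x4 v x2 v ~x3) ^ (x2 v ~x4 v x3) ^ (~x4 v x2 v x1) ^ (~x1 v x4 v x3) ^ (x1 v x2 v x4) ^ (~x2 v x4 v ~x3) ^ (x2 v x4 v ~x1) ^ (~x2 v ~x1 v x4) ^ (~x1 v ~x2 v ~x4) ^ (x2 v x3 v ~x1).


Each group enclosed in parentheses joined by ^ is one clause.
Counting the conjuncts: 12 clauses.

12


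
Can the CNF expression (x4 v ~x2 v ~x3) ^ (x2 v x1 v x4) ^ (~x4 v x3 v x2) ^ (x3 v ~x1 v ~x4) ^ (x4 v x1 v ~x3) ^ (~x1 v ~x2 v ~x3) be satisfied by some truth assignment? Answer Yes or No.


Check all 16 possible truth assignments.
Number of satisfying assignments found: 8.
The formula is satisfiable.

Yes


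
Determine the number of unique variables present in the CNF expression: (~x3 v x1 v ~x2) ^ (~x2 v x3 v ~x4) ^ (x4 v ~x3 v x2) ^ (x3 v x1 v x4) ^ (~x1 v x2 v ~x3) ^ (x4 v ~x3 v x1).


Identify each distinct variable in the formula.
Variables found: x1, x2, x3, x4.
Total distinct variables = 4.

4


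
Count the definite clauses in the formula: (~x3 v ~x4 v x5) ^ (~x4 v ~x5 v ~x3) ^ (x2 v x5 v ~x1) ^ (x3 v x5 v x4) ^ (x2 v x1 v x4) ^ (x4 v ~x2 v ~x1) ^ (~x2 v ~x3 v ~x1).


A definite clause has exactly one positive literal.
Clause 1: 1 positive -> definite
Clause 2: 0 positive -> not definite
Clause 3: 2 positive -> not definite
Clause 4: 3 positive -> not definite
Clause 5: 3 positive -> not definite
Clause 6: 1 positive -> definite
Clause 7: 0 positive -> not definite
Definite clause count = 2.

2


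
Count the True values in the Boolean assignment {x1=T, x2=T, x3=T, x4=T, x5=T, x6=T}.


The weight is the number of variables assigned True.
True variables: x1, x2, x3, x4, x5, x6.
Weight = 6.

6


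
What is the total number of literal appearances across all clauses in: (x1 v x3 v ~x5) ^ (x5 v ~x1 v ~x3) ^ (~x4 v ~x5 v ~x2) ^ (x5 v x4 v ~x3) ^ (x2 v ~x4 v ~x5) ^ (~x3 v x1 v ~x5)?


Clause lengths: 3, 3, 3, 3, 3, 3.
Sum = 3 + 3 + 3 + 3 + 3 + 3 = 18.

18


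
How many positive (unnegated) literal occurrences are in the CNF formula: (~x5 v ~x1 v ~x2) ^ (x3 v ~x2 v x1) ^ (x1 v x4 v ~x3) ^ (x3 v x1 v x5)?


Scan each clause for unnegated literals.
Clause 1: 0 positive; Clause 2: 2 positive; Clause 3: 2 positive; Clause 4: 3 positive.
Total positive literal occurrences = 7.

7


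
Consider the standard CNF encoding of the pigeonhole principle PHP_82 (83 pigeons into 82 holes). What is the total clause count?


The PHP encoding has two parts:
1) At-least-one-hole clauses: 83 (one per pigeon, each with 82 literals).
2) At-most-one-pigeon-per-hole clauses: 82 holes * C(83,2) = 82 * 3403 = 279046.
Total clauses = 83 + 279046 = 279129.

279129


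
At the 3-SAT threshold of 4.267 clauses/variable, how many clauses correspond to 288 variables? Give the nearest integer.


The 3-SAT phase transition occurs at approximately 4.267 clauses per variable.
m = 4.267 * 288 = 1228.896.
Rounded to nearest integer: 1229.

1229


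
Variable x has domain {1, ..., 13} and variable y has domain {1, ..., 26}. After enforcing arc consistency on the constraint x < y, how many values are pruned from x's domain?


For the constraint x < y, x needs a supporting value in y's domain.
x can be at most 25 (one less than y's maximum).
Valid x values from domain: 13 out of 13.
Pruned = 13 - 13 = 0.

0


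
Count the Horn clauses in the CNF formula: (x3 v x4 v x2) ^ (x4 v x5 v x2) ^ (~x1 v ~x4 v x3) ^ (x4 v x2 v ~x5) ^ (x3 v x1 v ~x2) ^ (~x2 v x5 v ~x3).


A Horn clause has at most one positive literal.
Clause 1: 3 positive lit(s) -> not Horn
Clause 2: 3 positive lit(s) -> not Horn
Clause 3: 1 positive lit(s) -> Horn
Clause 4: 2 positive lit(s) -> not Horn
Clause 5: 2 positive lit(s) -> not Horn
Clause 6: 1 positive lit(s) -> Horn
Total Horn clauses = 2.

2


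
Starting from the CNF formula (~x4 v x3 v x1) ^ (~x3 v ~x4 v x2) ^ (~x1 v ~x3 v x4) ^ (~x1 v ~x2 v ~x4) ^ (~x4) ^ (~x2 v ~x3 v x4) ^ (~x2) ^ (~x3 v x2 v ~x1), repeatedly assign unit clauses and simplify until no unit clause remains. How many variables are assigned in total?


Unit propagation repeatedly assigns the literal in any unit clause, then simplifies.
Assignments in order: x4 = F, x2 = F.
No further unit clauses remain.
Total variables assigned = 2.

2


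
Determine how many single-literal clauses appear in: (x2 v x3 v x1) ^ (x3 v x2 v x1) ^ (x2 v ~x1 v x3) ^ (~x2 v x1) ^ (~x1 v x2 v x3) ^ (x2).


A unit clause contains exactly one literal.
Unit clauses found: (x2).
Count = 1.

1


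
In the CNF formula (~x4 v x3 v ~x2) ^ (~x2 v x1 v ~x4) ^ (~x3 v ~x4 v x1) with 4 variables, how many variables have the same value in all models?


Find all satisfying assignments: 12 model(s).
Check which variables have the same value in every model.
No variable is fixed across all models.
Backbone size = 0.

0


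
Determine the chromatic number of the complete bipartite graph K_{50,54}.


K_{50,54} is bipartite by definition: the two parts are independent sets, with every edge crossing between them.
Color all vertices in one part with color 1 and all vertices in the other part with color 2.
Since the graph has at least one edge, one color does not suffice.
Chromatic number = 2.

2


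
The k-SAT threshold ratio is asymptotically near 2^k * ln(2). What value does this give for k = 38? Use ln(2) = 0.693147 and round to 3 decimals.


Using the asymptotic formula: threshold ~ 2^k * ln(2).
2^38 = 274877906944.
274877906944 * 0.693147 = 190530796564.513.

190530796564.513


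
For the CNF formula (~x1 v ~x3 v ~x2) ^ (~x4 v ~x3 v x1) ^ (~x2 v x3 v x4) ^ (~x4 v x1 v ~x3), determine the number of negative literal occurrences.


Scan each clause for negated literals.
Clause 1: 3 negative; Clause 2: 2 negative; Clause 3: 1 negative; Clause 4: 2 negative.
Total negative literal occurrences = 8.

8


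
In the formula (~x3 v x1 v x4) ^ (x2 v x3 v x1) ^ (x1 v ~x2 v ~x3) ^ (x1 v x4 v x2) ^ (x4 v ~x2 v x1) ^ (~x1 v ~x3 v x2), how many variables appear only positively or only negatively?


A pure literal appears in only one polarity across all clauses.
Pure literals: x4 (positive only).
Count = 1.

1


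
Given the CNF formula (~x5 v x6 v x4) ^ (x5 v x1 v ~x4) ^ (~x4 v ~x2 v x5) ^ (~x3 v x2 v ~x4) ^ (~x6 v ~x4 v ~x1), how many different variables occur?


Identify each distinct variable in the formula.
Variables found: x1, x2, x3, x4, x5, x6.
Total distinct variables = 6.

6


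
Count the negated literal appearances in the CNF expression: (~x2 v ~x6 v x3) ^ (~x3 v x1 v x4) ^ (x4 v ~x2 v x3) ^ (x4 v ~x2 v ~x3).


Scan each clause for negated literals.
Clause 1: 2 negative; Clause 2: 1 negative; Clause 3: 1 negative; Clause 4: 2 negative.
Total negative literal occurrences = 6.

6


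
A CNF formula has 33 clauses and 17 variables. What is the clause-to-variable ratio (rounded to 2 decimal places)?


Clause-to-variable ratio = clauses / variables.
33 / 17 = 1.94.

1.94


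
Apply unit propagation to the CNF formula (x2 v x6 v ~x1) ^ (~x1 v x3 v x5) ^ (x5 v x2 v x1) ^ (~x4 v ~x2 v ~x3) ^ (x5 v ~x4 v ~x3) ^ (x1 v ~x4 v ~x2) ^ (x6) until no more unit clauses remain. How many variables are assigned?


Unit propagation repeatedly assigns the literal in any unit clause, then simplifies.
Assignments in order: x6 = T.
No further unit clauses remain.
Total variables assigned = 1.

1


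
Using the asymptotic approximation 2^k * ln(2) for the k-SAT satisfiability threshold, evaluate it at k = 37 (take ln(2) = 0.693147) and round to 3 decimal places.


Using the asymptotic formula: threshold ~ 2^k * ln(2).
2^37 = 137438953472.
137438953472 * 0.693147 = 95265398282.256.

95265398282.256


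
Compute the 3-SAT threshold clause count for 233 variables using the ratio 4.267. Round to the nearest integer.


The 3-SAT phase transition occurs at approximately 4.267 clauses per variable.
m = 4.267 * 233 = 994.211.
Rounded to nearest integer: 994.

994


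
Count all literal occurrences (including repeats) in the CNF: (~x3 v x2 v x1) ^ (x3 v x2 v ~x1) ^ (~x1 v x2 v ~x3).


Clause lengths: 3, 3, 3.
Sum = 3 + 3 + 3 = 9.

9


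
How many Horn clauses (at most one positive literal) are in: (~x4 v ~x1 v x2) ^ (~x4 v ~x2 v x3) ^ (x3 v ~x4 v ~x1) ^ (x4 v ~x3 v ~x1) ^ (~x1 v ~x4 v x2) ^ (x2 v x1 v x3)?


A Horn clause has at most one positive literal.
Clause 1: 1 positive lit(s) -> Horn
Clause 2: 1 positive lit(s) -> Horn
Clause 3: 1 positive lit(s) -> Horn
Clause 4: 1 positive lit(s) -> Horn
Clause 5: 1 positive lit(s) -> Horn
Clause 6: 3 positive lit(s) -> not Horn
Total Horn clauses = 5.

5


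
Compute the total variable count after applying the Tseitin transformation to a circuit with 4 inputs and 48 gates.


The Tseitin transformation introduces one auxiliary variable per gate.
Total variables = inputs + gates = 4 + 48 = 52.

52


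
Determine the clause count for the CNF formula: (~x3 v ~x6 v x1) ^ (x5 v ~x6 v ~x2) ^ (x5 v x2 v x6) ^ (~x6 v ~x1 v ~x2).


Each group enclosed in parentheses joined by ^ is one clause.
Counting the conjuncts: 4 clauses.

4


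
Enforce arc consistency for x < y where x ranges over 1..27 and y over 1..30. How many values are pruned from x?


For the constraint x < y, x needs a supporting value in y's domain.
x can be at most 29 (one less than y's maximum).
Valid x values from domain: 27 out of 27.
Pruned = 27 - 27 = 0.

0


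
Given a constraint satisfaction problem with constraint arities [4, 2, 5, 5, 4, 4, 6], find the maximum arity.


The arities are: 4, 2, 5, 5, 4, 4, 6.
Scan for the maximum value.
Maximum arity = 6.

6


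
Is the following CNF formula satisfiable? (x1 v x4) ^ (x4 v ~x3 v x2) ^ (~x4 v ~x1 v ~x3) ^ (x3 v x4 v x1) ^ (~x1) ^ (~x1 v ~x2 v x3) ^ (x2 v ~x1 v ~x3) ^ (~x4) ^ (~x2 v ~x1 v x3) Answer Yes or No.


Check all 16 possible truth assignments.
Number of satisfying assignments found: 0.
The formula is unsatisfiable.

No


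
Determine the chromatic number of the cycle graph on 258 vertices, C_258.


A cycle on an even number of vertices is bipartite: alternate two colors around the cycle.
Since 258 is even, two colors suffice, and at least two are needed because the graph has edges.
Chromatic number = 2.

2


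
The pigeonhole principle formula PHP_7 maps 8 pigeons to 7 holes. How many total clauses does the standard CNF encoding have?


The PHP encoding has two parts:
1) At-least-one-hole clauses: 8 (one per pigeon, each with 7 literals).
2) At-most-one-pigeon-per-hole clauses: 7 holes * C(8,2) = 7 * 28 = 196.
Total clauses = 8 + 196 = 204.

204


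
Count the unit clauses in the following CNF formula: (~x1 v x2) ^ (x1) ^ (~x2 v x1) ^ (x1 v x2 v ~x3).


A unit clause contains exactly one literal.
Unit clauses found: (x1).
Count = 1.

1


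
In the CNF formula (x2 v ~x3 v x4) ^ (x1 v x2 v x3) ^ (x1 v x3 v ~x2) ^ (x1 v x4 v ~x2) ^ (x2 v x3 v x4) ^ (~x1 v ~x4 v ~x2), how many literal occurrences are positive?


Scan each clause for unnegated literals.
Clause 1: 2 positive; Clause 2: 3 positive; Clause 3: 2 positive; Clause 4: 2 positive; Clause 5: 3 positive; Clause 6: 0 positive.
Total positive literal occurrences = 12.

12


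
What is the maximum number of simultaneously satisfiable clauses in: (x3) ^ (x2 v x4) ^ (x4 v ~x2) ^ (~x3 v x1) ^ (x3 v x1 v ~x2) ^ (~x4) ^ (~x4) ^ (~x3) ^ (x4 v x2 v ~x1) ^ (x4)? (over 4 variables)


Enumerate all 16 truth assignments.
For each, count how many of the 10 clauses are satisfied.
The formula is not fully satisfiable, so the maximum is below 10.
Maximum simultaneously satisfiable clauses = 7.

7


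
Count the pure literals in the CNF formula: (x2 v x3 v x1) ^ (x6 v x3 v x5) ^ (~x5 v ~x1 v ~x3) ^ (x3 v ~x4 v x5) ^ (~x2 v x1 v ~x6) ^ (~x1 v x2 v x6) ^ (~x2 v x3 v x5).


A pure literal appears in only one polarity across all clauses.
Pure literals: x4 (negative only).
Count = 1.

1


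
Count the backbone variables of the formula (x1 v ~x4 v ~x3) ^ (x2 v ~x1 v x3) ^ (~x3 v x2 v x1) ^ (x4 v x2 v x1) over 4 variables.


Find all satisfying assignments: 10 model(s).
Check which variables have the same value in every model.
No variable is fixed across all models.
Backbone size = 0.

0


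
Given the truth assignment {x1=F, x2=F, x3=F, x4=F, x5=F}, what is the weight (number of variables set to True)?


The weight is the number of variables assigned True.
True variables: none.
Weight = 0.

0


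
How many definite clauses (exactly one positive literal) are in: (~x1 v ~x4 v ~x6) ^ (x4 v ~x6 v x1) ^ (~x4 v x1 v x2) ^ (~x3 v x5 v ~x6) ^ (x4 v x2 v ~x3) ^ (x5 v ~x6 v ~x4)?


A definite clause has exactly one positive literal.
Clause 1: 0 positive -> not definite
Clause 2: 2 positive -> not definite
Clause 3: 2 positive -> not definite
Clause 4: 1 positive -> definite
Clause 5: 2 positive -> not definite
Clause 6: 1 positive -> definite
Definite clause count = 2.

2


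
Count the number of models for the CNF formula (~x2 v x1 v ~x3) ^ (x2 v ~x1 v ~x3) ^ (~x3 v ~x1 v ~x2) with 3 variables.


Enumerate all 8 truth assignments over 3 variables.
Test each against every clause.
Satisfying assignments found: 5.

5


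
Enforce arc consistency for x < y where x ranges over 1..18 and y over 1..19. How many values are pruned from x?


For the constraint x < y, x needs a supporting value in y's domain.
x can be at most 18 (one less than y's maximum).
Valid x values from domain: 18 out of 18.
Pruned = 18 - 18 = 0.

0


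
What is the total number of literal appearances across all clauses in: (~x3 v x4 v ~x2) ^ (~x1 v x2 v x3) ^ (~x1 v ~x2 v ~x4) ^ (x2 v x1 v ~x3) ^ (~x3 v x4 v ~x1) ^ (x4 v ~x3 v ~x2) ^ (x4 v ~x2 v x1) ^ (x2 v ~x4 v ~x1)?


Clause lengths: 3, 3, 3, 3, 3, 3, 3, 3.
Sum = 3 + 3 + 3 + 3 + 3 + 3 + 3 + 3 = 24.

24


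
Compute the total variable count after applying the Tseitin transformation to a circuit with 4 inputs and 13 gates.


The Tseitin transformation introduces one auxiliary variable per gate.
Total variables = inputs + gates = 4 + 13 = 17.

17


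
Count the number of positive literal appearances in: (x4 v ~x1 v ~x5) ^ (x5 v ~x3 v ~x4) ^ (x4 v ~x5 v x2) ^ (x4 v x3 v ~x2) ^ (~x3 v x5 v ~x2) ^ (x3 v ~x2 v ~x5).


Scan each clause for unnegated literals.
Clause 1: 1 positive; Clause 2: 1 positive; Clause 3: 2 positive; Clause 4: 2 positive; Clause 5: 1 positive; Clause 6: 1 positive.
Total positive literal occurrences = 8.

8


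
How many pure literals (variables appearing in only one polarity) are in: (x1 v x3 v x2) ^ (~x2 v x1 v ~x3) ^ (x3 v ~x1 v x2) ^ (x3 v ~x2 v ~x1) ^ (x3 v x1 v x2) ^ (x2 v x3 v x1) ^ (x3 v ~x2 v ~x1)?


A pure literal appears in only one polarity across all clauses.
No pure literals found.
Count = 0.

0


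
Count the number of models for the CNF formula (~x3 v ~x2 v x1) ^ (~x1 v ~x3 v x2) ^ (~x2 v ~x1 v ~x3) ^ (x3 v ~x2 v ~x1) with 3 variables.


Enumerate all 8 truth assignments over 3 variables.
Test each against every clause.
Satisfying assignments found: 4.

4


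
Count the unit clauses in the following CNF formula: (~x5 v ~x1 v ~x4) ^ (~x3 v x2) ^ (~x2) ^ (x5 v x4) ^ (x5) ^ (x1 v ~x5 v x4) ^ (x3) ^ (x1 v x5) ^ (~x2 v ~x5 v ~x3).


A unit clause contains exactly one literal.
Unit clauses found: (~x2), (x5), (x3).
Count = 3.

3


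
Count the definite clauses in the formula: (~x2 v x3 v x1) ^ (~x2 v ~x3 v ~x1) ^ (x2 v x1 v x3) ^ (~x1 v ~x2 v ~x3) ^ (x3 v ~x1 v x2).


A definite clause has exactly one positive literal.
Clause 1: 2 positive -> not definite
Clause 2: 0 positive -> not definite
Clause 3: 3 positive -> not definite
Clause 4: 0 positive -> not definite
Clause 5: 2 positive -> not definite
Definite clause count = 0.

0


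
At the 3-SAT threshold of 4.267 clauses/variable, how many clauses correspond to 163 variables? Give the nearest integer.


The 3-SAT phase transition occurs at approximately 4.267 clauses per variable.
m = 4.267 * 163 = 695.521.
Rounded to nearest integer: 696.

696


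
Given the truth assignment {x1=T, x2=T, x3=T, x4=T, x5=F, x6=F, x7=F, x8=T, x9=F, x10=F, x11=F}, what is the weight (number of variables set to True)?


The weight is the number of variables assigned True.
True variables: x1, x2, x3, x4, x8.
Weight = 5.

5


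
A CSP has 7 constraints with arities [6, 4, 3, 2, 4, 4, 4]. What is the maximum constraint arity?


The arities are: 6, 4, 3, 2, 4, 4, 4.
Scan for the maximum value.
Maximum arity = 6.

6


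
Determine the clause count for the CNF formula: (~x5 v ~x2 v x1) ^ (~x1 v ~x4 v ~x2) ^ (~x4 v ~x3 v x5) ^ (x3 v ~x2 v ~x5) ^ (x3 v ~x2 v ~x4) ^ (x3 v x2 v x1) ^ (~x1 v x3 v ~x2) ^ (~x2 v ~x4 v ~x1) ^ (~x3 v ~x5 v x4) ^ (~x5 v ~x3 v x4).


Each group enclosed in parentheses joined by ^ is one clause.
Counting the conjuncts: 10 clauses.

10


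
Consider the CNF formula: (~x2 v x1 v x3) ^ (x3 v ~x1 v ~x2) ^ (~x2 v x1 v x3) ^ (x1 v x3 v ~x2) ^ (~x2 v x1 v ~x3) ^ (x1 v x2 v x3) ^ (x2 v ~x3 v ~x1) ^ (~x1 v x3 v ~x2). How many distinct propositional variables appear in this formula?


Identify each distinct variable in the formula.
Variables found: x1, x2, x3.
Total distinct variables = 3.

3


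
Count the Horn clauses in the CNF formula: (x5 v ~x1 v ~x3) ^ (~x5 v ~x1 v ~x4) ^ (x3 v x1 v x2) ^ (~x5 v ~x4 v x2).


A Horn clause has at most one positive literal.
Clause 1: 1 positive lit(s) -> Horn
Clause 2: 0 positive lit(s) -> Horn
Clause 3: 3 positive lit(s) -> not Horn
Clause 4: 1 positive lit(s) -> Horn
Total Horn clauses = 3.

3


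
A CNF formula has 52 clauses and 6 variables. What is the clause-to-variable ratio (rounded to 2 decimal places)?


Clause-to-variable ratio = clauses / variables.
52 / 6 = 8.67.

8.67


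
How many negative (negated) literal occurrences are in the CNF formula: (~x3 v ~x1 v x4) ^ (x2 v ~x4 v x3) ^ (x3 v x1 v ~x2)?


Scan each clause for negated literals.
Clause 1: 2 negative; Clause 2: 1 negative; Clause 3: 1 negative.
Total negative literal occurrences = 4.

4


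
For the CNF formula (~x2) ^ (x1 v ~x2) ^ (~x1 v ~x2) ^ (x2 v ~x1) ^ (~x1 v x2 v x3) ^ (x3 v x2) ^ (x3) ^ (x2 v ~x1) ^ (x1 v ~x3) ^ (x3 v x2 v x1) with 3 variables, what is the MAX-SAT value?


Enumerate all 8 truth assignments.
For each, count how many of the 10 clauses are satisfied.
The formula is not fully satisfiable, so the maximum is below 10.
Maximum simultaneously satisfiable clauses = 9.

9


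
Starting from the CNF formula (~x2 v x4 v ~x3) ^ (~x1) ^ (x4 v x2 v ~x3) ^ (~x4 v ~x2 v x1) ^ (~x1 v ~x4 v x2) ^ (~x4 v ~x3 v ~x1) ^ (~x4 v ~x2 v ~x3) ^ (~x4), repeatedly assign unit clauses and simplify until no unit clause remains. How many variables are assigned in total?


Unit propagation repeatedly assigns the literal in any unit clause, then simplifies.
Assignments in order: x1 = F, x4 = F.
No further unit clauses remain.
Total variables assigned = 2.

2


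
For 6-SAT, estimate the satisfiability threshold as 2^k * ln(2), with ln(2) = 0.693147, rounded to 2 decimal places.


Using the asymptotic formula: threshold ~ 2^k * ln(2).
2^6 = 64.
64 * 0.693147 = 44.36.

44.36


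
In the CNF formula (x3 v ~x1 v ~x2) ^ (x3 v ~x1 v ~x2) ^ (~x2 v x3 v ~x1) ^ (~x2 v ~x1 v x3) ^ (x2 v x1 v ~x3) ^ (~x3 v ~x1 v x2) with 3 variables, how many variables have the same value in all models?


Find all satisfying assignments: 5 model(s).
Check which variables have the same value in every model.
No variable is fixed across all models.
Backbone size = 0.

0


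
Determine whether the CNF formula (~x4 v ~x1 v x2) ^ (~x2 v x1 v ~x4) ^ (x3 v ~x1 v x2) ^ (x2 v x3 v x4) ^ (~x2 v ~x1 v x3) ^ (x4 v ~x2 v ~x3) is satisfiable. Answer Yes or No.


Check all 16 possible truth assignments.
Number of satisfying assignments found: 6.
The formula is satisfiable.

Yes


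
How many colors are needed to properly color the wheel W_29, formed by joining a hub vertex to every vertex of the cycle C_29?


W_29 consists of the cycle C_29 together with a hub vertex adjacent to every cycle vertex.
The cycle C_29 needs 3 colors (odd cycle -> 3).
The hub is adjacent to every cycle vertex, so it must receive a new color distinct from all of them.
Chromatic number = 3 + 1 = 4.

4


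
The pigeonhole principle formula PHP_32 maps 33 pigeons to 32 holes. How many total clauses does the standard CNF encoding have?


The PHP encoding has two parts:
1) At-least-one-hole clauses: 33 (one per pigeon, each with 32 literals).
2) At-most-one-pigeon-per-hole clauses: 32 holes * C(33,2) = 32 * 528 = 16896.
Total clauses = 33 + 16896 = 16929.

16929


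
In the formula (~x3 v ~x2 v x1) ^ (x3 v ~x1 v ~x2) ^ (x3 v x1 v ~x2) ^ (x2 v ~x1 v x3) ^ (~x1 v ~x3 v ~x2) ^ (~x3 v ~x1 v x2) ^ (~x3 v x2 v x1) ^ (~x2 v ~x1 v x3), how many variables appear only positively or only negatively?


A pure literal appears in only one polarity across all clauses.
No pure literals found.
Count = 0.

0


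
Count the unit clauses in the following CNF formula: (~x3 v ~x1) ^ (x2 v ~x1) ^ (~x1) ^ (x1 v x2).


A unit clause contains exactly one literal.
Unit clauses found: (~x1).
Count = 1.

1


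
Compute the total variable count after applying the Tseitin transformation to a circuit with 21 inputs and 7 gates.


The Tseitin transformation introduces one auxiliary variable per gate.
Total variables = inputs + gates = 21 + 7 = 28.

28


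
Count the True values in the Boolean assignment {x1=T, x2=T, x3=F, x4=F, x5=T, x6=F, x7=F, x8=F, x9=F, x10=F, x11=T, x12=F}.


The weight is the number of variables assigned True.
True variables: x1, x2, x5, x11.
Weight = 4.

4


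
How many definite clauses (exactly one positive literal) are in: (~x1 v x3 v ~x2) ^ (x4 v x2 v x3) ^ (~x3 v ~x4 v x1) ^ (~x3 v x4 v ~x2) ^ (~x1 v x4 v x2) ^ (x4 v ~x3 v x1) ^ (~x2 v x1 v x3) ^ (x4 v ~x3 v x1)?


A definite clause has exactly one positive literal.
Clause 1: 1 positive -> definite
Clause 2: 3 positive -> not definite
Clause 3: 1 positive -> definite
Clause 4: 1 positive -> definite
Clause 5: 2 positive -> not definite
Clause 6: 2 positive -> not definite
Clause 7: 2 positive -> not definite
Clause 8: 2 positive -> not definite
Definite clause count = 3.

3
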